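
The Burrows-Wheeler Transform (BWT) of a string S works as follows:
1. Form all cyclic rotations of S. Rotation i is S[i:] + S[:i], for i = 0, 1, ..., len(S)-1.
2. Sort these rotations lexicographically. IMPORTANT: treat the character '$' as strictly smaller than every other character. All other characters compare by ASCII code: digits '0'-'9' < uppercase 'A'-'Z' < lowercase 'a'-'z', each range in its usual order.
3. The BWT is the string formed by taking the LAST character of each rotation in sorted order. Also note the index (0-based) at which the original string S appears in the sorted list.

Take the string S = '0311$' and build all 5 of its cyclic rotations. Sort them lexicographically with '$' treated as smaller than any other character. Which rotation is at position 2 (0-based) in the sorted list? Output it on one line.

Answer: 1$031

Derivation:
All 5 rotations (rotation i = S[i:]+S[:i]):
  rot[0] = 0311$
  rot[1] = 311$0
  rot[2] = 11$03
  rot[3] = 1$031
  rot[4] = $0311
Sorted (with $ < everything):
  sorted[0] = $0311
  sorted[1] = 0311$
  sorted[2] = 1$031
  sorted[3] = 11$03
  sorted[4] = 311$0
sorted[2] = 1$031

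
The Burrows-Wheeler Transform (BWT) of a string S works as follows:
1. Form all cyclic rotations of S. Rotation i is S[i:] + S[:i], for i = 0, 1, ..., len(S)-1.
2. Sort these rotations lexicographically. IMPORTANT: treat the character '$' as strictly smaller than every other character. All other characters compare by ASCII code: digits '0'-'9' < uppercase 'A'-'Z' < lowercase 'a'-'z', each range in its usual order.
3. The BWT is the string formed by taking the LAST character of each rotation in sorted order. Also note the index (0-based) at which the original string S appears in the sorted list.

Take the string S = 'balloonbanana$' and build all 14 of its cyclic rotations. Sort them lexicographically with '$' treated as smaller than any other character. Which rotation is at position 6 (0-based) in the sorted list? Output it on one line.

All 14 rotations (rotation i = S[i:]+S[:i]):
  rot[0] = balloonbanana$
  rot[1] = alloonbanana$b
  rot[2] = lloonbanana$ba
  rot[3] = loonbanana$bal
  rot[4] = oonbanana$ball
  rot[5] = onbanana$ballo
  rot[6] = nbanana$balloo
  rot[7] = banana$balloon
  rot[8] = anana$balloonb
  rot[9] = nana$balloonba
  rot[10] = ana$balloonban
  rot[11] = na$balloonbana
  rot[12] = a$balloonbanan
  rot[13] = $balloonbanana
Sorted (with $ < everything):
  sorted[0] = $balloonbanana
  sorted[1] = a$balloonbanan
  sorted[2] = alloonbanana$b
  sorted[3] = ana$balloonban
  sorted[4] = anana$balloonb
  sorted[5] = balloonbanana$
  sorted[6] = banana$balloon
  sorted[7] = lloonbanana$ba
  sorted[8] = loonbanana$bal
  sorted[9] = na$balloonbana
  sorted[10] = nana$balloonba
  sorted[11] = nbanana$balloo
  sorted[12] = onbanana$ballo
  sorted[13] = oonbanana$ball
sorted[6] = banana$balloon

Answer: banana$balloon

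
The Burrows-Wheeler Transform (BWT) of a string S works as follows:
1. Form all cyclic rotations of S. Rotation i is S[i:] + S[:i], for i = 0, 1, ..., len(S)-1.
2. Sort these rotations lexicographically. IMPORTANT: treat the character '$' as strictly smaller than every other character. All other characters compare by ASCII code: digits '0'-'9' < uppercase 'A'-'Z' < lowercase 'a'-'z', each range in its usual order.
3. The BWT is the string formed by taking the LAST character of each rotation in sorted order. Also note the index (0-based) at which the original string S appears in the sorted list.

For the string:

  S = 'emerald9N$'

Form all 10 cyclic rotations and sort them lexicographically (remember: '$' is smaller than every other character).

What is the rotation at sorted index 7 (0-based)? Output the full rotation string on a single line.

All 10 rotations (rotation i = S[i:]+S[:i]):
  rot[0] = emerald9N$
  rot[1] = merald9N$e
  rot[2] = erald9N$em
  rot[3] = rald9N$eme
  rot[4] = ald9N$emer
  rot[5] = ld9N$emera
  rot[6] = d9N$emeral
  rot[7] = 9N$emerald
  rot[8] = N$emerald9
  rot[9] = $emerald9N
Sorted (with $ < everything):
  sorted[0] = $emerald9N
  sorted[1] = 9N$emerald
  sorted[2] = N$emerald9
  sorted[3] = ald9N$emer
  sorted[4] = d9N$emeral
  sorted[5] = emerald9N$
  sorted[6] = erald9N$em
  sorted[7] = ld9N$emera
  sorted[8] = merald9N$e
  sorted[9] = rald9N$eme
sorted[7] = ld9N$emera

Answer: ld9N$emera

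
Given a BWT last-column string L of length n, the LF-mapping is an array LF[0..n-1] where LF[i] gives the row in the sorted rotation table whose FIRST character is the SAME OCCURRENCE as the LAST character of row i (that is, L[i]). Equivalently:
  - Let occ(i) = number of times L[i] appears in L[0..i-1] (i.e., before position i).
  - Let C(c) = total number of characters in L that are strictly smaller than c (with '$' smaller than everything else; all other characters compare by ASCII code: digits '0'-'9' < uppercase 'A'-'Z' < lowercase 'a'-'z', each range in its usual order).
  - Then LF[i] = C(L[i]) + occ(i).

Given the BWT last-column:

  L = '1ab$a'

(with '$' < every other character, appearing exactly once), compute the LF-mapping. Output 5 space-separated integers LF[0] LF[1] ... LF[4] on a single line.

Answer: 1 2 4 0 3

Derivation:
Char counts: '$':1, '1':1, 'a':2, 'b':1
C (first-col start): C('$')=0, C('1')=1, C('a')=2, C('b')=4
L[0]='1': occ=0, LF[0]=C('1')+0=1+0=1
L[1]='a': occ=0, LF[1]=C('a')+0=2+0=2
L[2]='b': occ=0, LF[2]=C('b')+0=4+0=4
L[3]='$': occ=0, LF[3]=C('$')+0=0+0=0
L[4]='a': occ=1, LF[4]=C('a')+1=2+1=3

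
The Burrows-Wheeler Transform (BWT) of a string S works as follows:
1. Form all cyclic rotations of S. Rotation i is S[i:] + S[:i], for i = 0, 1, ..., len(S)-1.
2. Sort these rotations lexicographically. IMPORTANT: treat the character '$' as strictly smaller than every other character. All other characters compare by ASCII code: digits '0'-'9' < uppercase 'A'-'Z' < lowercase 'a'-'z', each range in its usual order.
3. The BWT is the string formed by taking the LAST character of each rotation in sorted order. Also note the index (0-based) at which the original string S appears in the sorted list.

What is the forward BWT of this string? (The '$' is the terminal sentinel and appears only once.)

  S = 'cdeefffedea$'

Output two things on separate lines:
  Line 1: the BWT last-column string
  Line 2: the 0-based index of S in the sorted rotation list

All 12 rotations (rotation i = S[i:]+S[:i]):
  rot[0] = cdeefffedea$
  rot[1] = deefffedea$c
  rot[2] = eefffedea$cd
  rot[3] = efffedea$cde
  rot[4] = fffedea$cdee
  rot[5] = ffedea$cdeef
  rot[6] = fedea$cdeeff
  rot[7] = edea$cdeefff
  rot[8] = dea$cdeefffe
  rot[9] = ea$cdeefffed
  rot[10] = a$cdeefffede
  rot[11] = $cdeefffedea
Sorted (with $ < everything):
  sorted[0] = $cdeefffedea  (last char: 'a')
  sorted[1] = a$cdeefffede  (last char: 'e')
  sorted[2] = cdeefffedea$  (last char: '$')
  sorted[3] = dea$cdeefffe  (last char: 'e')
  sorted[4] = deefffedea$c  (last char: 'c')
  sorted[5] = ea$cdeefffed  (last char: 'd')
  sorted[6] = edea$cdeefff  (last char: 'f')
  sorted[7] = eefffedea$cd  (last char: 'd')
  sorted[8] = efffedea$cde  (last char: 'e')
  sorted[9] = fedea$cdeeff  (last char: 'f')
  sorted[10] = ffedea$cdeef  (last char: 'f')
  sorted[11] = fffedea$cdee  (last char: 'e')
Last column: ae$ecdfdeffe
Original string S is at sorted index 2

Answer: ae$ecdfdeffe
2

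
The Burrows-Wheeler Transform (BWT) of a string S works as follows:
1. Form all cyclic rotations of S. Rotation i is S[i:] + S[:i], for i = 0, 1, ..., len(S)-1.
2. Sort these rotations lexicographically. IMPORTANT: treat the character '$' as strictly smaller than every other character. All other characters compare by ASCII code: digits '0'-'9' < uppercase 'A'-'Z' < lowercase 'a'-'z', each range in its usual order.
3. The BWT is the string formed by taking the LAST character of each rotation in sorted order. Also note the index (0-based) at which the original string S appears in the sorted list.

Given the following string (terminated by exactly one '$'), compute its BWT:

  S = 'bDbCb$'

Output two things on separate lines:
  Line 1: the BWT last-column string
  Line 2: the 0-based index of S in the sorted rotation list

All 6 rotations (rotation i = S[i:]+S[:i]):
  rot[0] = bDbCb$
  rot[1] = DbCb$b
  rot[2] = bCb$bD
  rot[3] = Cb$bDb
  rot[4] = b$bDbC
  rot[5] = $bDbCb
Sorted (with $ < everything):
  sorted[0] = $bDbCb  (last char: 'b')
  sorted[1] = Cb$bDb  (last char: 'b')
  sorted[2] = DbCb$b  (last char: 'b')
  sorted[3] = b$bDbC  (last char: 'C')
  sorted[4] = bCb$bD  (last char: 'D')
  sorted[5] = bDbCb$  (last char: '$')
Last column: bbbCD$
Original string S is at sorted index 5

Answer: bbbCD$
5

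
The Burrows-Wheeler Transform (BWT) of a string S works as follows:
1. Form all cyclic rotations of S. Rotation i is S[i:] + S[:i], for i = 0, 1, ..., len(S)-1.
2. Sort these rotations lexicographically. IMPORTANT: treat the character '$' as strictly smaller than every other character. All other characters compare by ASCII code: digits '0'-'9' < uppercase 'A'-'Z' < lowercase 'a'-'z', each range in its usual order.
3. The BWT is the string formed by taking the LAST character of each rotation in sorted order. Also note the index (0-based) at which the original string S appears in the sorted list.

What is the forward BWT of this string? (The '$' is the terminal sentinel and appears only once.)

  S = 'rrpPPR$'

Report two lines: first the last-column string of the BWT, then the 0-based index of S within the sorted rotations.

All 7 rotations (rotation i = S[i:]+S[:i]):
  rot[0] = rrpPPR$
  rot[1] = rpPPR$r
  rot[2] = pPPR$rr
  rot[3] = PPR$rrp
  rot[4] = PR$rrpP
  rot[5] = R$rrpPP
  rot[6] = $rrpPPR
Sorted (with $ < everything):
  sorted[0] = $rrpPPR  (last char: 'R')
  sorted[1] = PPR$rrp  (last char: 'p')
  sorted[2] = PR$rrpP  (last char: 'P')
  sorted[3] = R$rrpPP  (last char: 'P')
  sorted[4] = pPPR$rr  (last char: 'r')
  sorted[5] = rpPPR$r  (last char: 'r')
  sorted[6] = rrpPPR$  (last char: '$')
Last column: RpPPrr$
Original string S is at sorted index 6

Answer: RpPPrr$
6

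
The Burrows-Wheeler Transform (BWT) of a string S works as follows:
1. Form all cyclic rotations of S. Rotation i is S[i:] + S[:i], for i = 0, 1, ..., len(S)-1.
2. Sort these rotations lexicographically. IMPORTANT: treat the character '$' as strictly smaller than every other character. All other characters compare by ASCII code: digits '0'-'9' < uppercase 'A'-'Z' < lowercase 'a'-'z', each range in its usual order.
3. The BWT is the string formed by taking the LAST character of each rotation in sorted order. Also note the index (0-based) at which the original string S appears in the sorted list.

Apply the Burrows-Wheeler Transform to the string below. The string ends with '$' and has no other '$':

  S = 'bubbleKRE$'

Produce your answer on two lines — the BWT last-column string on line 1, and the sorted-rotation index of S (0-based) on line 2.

Answer: EReKub$lbb
6

Derivation:
All 10 rotations (rotation i = S[i:]+S[:i]):
  rot[0] = bubbleKRE$
  rot[1] = ubbleKRE$b
  rot[2] = bbleKRE$bu
  rot[3] = bleKRE$bub
  rot[4] = leKRE$bubb
  rot[5] = eKRE$bubbl
  rot[6] = KRE$bubble
  rot[7] = RE$bubbleK
  rot[8] = E$bubbleKR
  rot[9] = $bubbleKRE
Sorted (with $ < everything):
  sorted[0] = $bubbleKRE  (last char: 'E')
  sorted[1] = E$bubbleKR  (last char: 'R')
  sorted[2] = KRE$bubble  (last char: 'e')
  sorted[3] = RE$bubbleK  (last char: 'K')
  sorted[4] = bbleKRE$bu  (last char: 'u')
  sorted[5] = bleKRE$bub  (last char: 'b')
  sorted[6] = bubbleKRE$  (last char: '$')
  sorted[7] = eKRE$bubbl  (last char: 'l')
  sorted[8] = leKRE$bubb  (last char: 'b')
  sorted[9] = ubbleKRE$b  (last char: 'b')
Last column: EReKub$lbb
Original string S is at sorted index 6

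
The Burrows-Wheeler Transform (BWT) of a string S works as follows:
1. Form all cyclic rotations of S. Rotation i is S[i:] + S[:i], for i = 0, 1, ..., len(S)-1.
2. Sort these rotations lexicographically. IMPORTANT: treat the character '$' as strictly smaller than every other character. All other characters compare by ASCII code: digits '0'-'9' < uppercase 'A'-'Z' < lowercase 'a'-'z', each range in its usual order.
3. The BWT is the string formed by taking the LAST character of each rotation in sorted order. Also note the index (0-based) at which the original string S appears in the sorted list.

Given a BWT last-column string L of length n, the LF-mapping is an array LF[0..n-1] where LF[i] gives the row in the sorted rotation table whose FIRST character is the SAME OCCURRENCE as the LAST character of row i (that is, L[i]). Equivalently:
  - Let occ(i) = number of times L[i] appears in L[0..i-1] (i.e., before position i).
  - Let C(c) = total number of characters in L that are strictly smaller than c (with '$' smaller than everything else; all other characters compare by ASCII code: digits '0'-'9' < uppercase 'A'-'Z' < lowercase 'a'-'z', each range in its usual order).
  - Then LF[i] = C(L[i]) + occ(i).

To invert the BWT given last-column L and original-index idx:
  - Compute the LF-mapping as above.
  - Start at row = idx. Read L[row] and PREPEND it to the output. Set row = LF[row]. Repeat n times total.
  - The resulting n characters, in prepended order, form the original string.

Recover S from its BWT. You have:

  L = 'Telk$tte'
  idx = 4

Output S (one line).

Answer: kettleT$

Derivation:
LF mapping: 1 2 5 4 0 6 7 3
Walk LF starting at row 4, prepending L[row]:
  step 1: row=4, L[4]='$', prepend. Next row=LF[4]=0
  step 2: row=0, L[0]='T', prepend. Next row=LF[0]=1
  step 3: row=1, L[1]='e', prepend. Next row=LF[1]=2
  step 4: row=2, L[2]='l', prepend. Next row=LF[2]=5
  step 5: row=5, L[5]='t', prepend. Next row=LF[5]=6
  step 6: row=6, L[6]='t', prepend. Next row=LF[6]=7
  step 7: row=7, L[7]='e', prepend. Next row=LF[7]=3
  step 8: row=3, L[3]='k', prepend. Next row=LF[3]=4
Reversed output: kettleT$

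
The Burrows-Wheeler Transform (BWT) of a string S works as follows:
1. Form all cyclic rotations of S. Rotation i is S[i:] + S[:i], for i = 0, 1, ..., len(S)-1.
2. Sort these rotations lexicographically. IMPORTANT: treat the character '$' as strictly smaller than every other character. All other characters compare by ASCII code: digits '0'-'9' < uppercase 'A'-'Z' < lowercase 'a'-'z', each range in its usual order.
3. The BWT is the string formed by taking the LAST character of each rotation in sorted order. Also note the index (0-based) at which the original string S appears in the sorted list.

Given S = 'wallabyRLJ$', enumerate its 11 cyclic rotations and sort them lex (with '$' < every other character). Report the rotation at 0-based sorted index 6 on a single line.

All 11 rotations (rotation i = S[i:]+S[:i]):
  rot[0] = wallabyRLJ$
  rot[1] = allabyRLJ$w
  rot[2] = llabyRLJ$wa
  rot[3] = labyRLJ$wal
  rot[4] = abyRLJ$wall
  rot[5] = byRLJ$walla
  rot[6] = yRLJ$wallab
  rot[7] = RLJ$wallaby
  rot[8] = LJ$wallabyR
  rot[9] = J$wallabyRL
  rot[10] = $wallabyRLJ
Sorted (with $ < everything):
  sorted[0] = $wallabyRLJ
  sorted[1] = J$wallabyRL
  sorted[2] = LJ$wallabyR
  sorted[3] = RLJ$wallaby
  sorted[4] = abyRLJ$wall
  sorted[5] = allabyRLJ$w
  sorted[6] = byRLJ$walla
  sorted[7] = labyRLJ$wal
  sorted[8] = llabyRLJ$wa
  sorted[9] = wallabyRLJ$
  sorted[10] = yRLJ$wallab
sorted[6] = byRLJ$walla

Answer: byRLJ$walla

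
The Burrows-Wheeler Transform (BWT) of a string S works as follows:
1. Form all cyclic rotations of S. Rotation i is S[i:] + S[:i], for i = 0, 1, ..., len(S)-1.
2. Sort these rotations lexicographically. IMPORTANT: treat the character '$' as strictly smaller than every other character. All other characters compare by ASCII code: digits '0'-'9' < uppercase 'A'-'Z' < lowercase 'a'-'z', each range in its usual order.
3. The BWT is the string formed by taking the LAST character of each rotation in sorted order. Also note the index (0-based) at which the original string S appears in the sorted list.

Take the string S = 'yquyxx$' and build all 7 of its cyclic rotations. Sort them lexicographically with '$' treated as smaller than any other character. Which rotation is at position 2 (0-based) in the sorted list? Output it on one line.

Answer: uyxx$yq

Derivation:
All 7 rotations (rotation i = S[i:]+S[:i]):
  rot[0] = yquyxx$
  rot[1] = quyxx$y
  rot[2] = uyxx$yq
  rot[3] = yxx$yqu
  rot[4] = xx$yquy
  rot[5] = x$yquyx
  rot[6] = $yquyxx
Sorted (with $ < everything):
  sorted[0] = $yquyxx
  sorted[1] = quyxx$y
  sorted[2] = uyxx$yq
  sorted[3] = x$yquyx
  sorted[4] = xx$yquy
  sorted[5] = yquyxx$
  sorted[6] = yxx$yqu
sorted[2] = uyxx$yq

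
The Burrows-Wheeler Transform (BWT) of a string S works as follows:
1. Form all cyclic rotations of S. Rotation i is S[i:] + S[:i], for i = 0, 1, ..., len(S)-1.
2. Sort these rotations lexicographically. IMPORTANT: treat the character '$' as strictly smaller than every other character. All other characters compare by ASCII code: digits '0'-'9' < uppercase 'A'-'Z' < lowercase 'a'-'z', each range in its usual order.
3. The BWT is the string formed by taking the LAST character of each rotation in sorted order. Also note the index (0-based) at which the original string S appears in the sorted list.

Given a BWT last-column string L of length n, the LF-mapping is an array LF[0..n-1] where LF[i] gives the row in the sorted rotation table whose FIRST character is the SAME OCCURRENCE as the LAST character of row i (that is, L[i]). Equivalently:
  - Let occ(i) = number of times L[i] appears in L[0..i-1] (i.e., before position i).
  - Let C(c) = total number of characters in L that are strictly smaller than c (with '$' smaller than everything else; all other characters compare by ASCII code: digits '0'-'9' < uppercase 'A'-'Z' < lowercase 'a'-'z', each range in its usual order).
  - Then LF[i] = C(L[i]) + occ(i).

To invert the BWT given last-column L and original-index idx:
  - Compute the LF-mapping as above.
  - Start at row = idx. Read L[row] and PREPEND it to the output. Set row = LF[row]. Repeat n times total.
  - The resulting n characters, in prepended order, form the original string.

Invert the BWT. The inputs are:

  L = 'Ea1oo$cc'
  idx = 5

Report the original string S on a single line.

LF mapping: 2 3 1 6 7 0 4 5
Walk LF starting at row 5, prepending L[row]:
  step 1: row=5, L[5]='$', prepend. Next row=LF[5]=0
  step 2: row=0, L[0]='E', prepend. Next row=LF[0]=2
  step 3: row=2, L[2]='1', prepend. Next row=LF[2]=1
  step 4: row=1, L[1]='a', prepend. Next row=LF[1]=3
  step 5: row=3, L[3]='o', prepend. Next row=LF[3]=6
  step 6: row=6, L[6]='c', prepend. Next row=LF[6]=4
  step 7: row=4, L[4]='o', prepend. Next row=LF[4]=7
  step 8: row=7, L[7]='c', prepend. Next row=LF[7]=5
Reversed output: cocoa1E$

Answer: cocoa1E$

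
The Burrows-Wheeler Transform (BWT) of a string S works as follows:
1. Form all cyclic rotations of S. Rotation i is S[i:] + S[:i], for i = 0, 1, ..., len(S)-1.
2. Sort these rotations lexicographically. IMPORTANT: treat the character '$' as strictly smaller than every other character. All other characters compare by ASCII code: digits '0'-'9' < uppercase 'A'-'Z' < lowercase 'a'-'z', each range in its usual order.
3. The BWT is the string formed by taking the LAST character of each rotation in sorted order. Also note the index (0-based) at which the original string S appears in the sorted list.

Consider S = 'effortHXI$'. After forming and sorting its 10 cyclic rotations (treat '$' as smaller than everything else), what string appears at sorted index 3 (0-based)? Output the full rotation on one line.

All 10 rotations (rotation i = S[i:]+S[:i]):
  rot[0] = effortHXI$
  rot[1] = ffortHXI$e
  rot[2] = fortHXI$ef
  rot[3] = ortHXI$eff
  rot[4] = rtHXI$effo
  rot[5] = tHXI$effor
  rot[6] = HXI$effort
  rot[7] = XI$effortH
  rot[8] = I$effortHX
  rot[9] = $effortHXI
Sorted (with $ < everything):
  sorted[0] = $effortHXI
  sorted[1] = HXI$effort
  sorted[2] = I$effortHX
  sorted[3] = XI$effortH
  sorted[4] = effortHXI$
  sorted[5] = ffortHXI$e
  sorted[6] = fortHXI$ef
  sorted[7] = ortHXI$eff
  sorted[8] = rtHXI$effo
  sorted[9] = tHXI$effor
sorted[3] = XI$effortH

Answer: XI$effortH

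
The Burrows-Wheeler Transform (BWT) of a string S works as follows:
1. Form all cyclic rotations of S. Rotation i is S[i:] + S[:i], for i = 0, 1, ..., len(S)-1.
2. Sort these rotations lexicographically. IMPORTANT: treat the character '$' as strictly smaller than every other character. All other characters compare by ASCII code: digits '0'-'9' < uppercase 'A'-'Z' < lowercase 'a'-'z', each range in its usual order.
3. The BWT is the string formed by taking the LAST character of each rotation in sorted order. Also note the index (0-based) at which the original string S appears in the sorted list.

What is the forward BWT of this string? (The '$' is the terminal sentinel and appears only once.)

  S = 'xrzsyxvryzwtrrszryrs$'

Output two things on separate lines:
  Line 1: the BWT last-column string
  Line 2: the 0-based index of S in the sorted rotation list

All 21 rotations (rotation i = S[i:]+S[:i]):
  rot[0] = xrzsyxvryzwtrrszryrs$
  rot[1] = rzsyxvryzwtrrszryrs$x
  rot[2] = zsyxvryzwtrrszryrs$xr
  rot[3] = syxvryzwtrrszryrs$xrz
  rot[4] = yxvryzwtrrszryrs$xrzs
  rot[5] = xvryzwtrrszryrs$xrzsy
  rot[6] = vryzwtrrszryrs$xrzsyx
  rot[7] = ryzwtrrszryrs$xrzsyxv
  rot[8] = yzwtrrszryrs$xrzsyxvr
  rot[9] = zwtrrszryrs$xrzsyxvry
  rot[10] = wtrrszryrs$xrzsyxvryz
  rot[11] = trrszryrs$xrzsyxvryzw
  rot[12] = rrszryrs$xrzsyxvryzwt
  rot[13] = rszryrs$xrzsyxvryzwtr
  rot[14] = szryrs$xrzsyxvryzwtrr
  rot[15] = zryrs$xrzsyxvryzwtrrs
  rot[16] = ryrs$xrzsyxvryzwtrrsz
  rot[17] = yrs$xrzsyxvryzwtrrszr
  rot[18] = rs$xrzsyxvryzwtrrszry
  rot[19] = s$xrzsyxvryzwtrrszryr
  rot[20] = $xrzsyxvryzwtrrszryrs
Sorted (with $ < everything):
  sorted[0] = $xrzsyxvryzwtrrszryrs  (last char: 's')
  sorted[1] = rrszryrs$xrzsyxvryzwt  (last char: 't')
  sorted[2] = rs$xrzsyxvryzwtrrszry  (last char: 'y')
  sorted[3] = rszryrs$xrzsyxvryzwtr  (last char: 'r')
  sorted[4] = ryrs$xrzsyxvryzwtrrsz  (last char: 'z')
  sorted[5] = ryzwtrrszryrs$xrzsyxv  (last char: 'v')
  sorted[6] = rzsyxvryzwtrrszryrs$x  (last char: 'x')
  sorted[7] = s$xrzsyxvryzwtrrszryr  (last char: 'r')
  sorted[8] = syxvryzwtrrszryrs$xrz  (last char: 'z')
  sorted[9] = szryrs$xrzsyxvryzwtrr  (last char: 'r')
  sorted[10] = trrszryrs$xrzsyxvryzw  (last char: 'w')
  sorted[11] = vryzwtrrszryrs$xrzsyx  (last char: 'x')
  sorted[12] = wtrrszryrs$xrzsyxvryz  (last char: 'z')
  sorted[13] = xrzsyxvryzwtrrszryrs$  (last char: '$')
  sorted[14] = xvryzwtrrszryrs$xrzsy  (last char: 'y')
  sorted[15] = yrs$xrzsyxvryzwtrrszr  (last char: 'r')
  sorted[16] = yxvryzwtrrszryrs$xrzs  (last char: 's')
  sorted[17] = yzwtrrszryrs$xrzsyxvr  (last char: 'r')
  sorted[18] = zryrs$xrzsyxvryzwtrrs  (last char: 's')
  sorted[19] = zsyxvryzwtrrszryrs$xr  (last char: 'r')
  sorted[20] = zwtrrszryrs$xrzsyxvry  (last char: 'y')
Last column: styrzvxrzrwxz$yrsrsry
Original string S is at sorted index 13

Answer: styrzvxrzrwxz$yrsrsry
13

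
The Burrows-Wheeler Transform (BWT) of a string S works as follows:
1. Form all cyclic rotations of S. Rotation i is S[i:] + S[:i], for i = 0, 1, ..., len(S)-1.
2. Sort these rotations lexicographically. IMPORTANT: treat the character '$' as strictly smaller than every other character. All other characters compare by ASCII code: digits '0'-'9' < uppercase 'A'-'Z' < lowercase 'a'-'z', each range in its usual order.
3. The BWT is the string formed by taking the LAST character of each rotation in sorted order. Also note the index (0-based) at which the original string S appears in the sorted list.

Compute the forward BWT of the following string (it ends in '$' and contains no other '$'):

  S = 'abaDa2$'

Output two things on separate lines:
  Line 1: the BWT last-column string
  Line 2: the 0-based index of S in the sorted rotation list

Answer: 2aaDb$a
5

Derivation:
All 7 rotations (rotation i = S[i:]+S[:i]):
  rot[0] = abaDa2$
  rot[1] = baDa2$a
  rot[2] = aDa2$ab
  rot[3] = Da2$aba
  rot[4] = a2$abaD
  rot[5] = 2$abaDa
  rot[6] = $abaDa2
Sorted (with $ < everything):
  sorted[0] = $abaDa2  (last char: '2')
  sorted[1] = 2$abaDa  (last char: 'a')
  sorted[2] = Da2$aba  (last char: 'a')
  sorted[3] = a2$abaD  (last char: 'D')
  sorted[4] = aDa2$ab  (last char: 'b')
  sorted[5] = abaDa2$  (last char: '$')
  sorted[6] = baDa2$a  (last char: 'a')
Last column: 2aaDb$a
Original string S is at sorted index 5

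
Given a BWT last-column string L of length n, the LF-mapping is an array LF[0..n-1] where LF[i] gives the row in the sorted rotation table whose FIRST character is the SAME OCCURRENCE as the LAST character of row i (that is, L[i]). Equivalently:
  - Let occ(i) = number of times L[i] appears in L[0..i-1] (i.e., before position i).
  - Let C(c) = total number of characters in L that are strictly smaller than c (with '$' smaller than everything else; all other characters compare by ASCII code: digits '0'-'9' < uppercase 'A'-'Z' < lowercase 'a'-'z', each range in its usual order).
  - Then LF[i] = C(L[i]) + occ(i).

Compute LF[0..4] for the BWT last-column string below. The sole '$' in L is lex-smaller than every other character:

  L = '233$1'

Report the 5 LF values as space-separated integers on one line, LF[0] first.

Char counts: '$':1, '1':1, '2':1, '3':2
C (first-col start): C('$')=0, C('1')=1, C('2')=2, C('3')=3
L[0]='2': occ=0, LF[0]=C('2')+0=2+0=2
L[1]='3': occ=0, LF[1]=C('3')+0=3+0=3
L[2]='3': occ=1, LF[2]=C('3')+1=3+1=4
L[3]='$': occ=0, LF[3]=C('$')+0=0+0=0
L[4]='1': occ=0, LF[4]=C('1')+0=1+0=1

Answer: 2 3 4 0 1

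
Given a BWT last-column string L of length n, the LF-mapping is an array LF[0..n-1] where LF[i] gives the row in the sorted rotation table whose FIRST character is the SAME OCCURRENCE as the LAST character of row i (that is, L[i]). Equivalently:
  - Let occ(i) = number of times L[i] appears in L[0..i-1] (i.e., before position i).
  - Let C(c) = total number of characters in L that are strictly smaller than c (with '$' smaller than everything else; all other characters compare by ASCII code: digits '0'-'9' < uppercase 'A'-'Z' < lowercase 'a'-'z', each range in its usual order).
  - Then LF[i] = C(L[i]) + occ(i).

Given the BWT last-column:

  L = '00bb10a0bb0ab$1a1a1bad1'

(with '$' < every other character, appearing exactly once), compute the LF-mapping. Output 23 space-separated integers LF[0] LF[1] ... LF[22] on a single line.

Answer: 1 2 16 17 6 3 11 4 18 19 5 12 20 0 7 13 8 14 9 21 15 22 10

Derivation:
Char counts: '$':1, '0':5, '1':5, 'a':5, 'b':6, 'd':1
C (first-col start): C('$')=0, C('0')=1, C('1')=6, C('a')=11, C('b')=16, C('d')=22
L[0]='0': occ=0, LF[0]=C('0')+0=1+0=1
L[1]='0': occ=1, LF[1]=C('0')+1=1+1=2
L[2]='b': occ=0, LF[2]=C('b')+0=16+0=16
L[3]='b': occ=1, LF[3]=C('b')+1=16+1=17
L[4]='1': occ=0, LF[4]=C('1')+0=6+0=6
L[5]='0': occ=2, LF[5]=C('0')+2=1+2=3
L[6]='a': occ=0, LF[6]=C('a')+0=11+0=11
L[7]='0': occ=3, LF[7]=C('0')+3=1+3=4
L[8]='b': occ=2, LF[8]=C('b')+2=16+2=18
L[9]='b': occ=3, LF[9]=C('b')+3=16+3=19
L[10]='0': occ=4, LF[10]=C('0')+4=1+4=5
L[11]='a': occ=1, LF[11]=C('a')+1=11+1=12
L[12]='b': occ=4, LF[12]=C('b')+4=16+4=20
L[13]='$': occ=0, LF[13]=C('$')+0=0+0=0
L[14]='1': occ=1, LF[14]=C('1')+1=6+1=7
L[15]='a': occ=2, LF[15]=C('a')+2=11+2=13
L[16]='1': occ=2, LF[16]=C('1')+2=6+2=8
L[17]='a': occ=3, LF[17]=C('a')+3=11+3=14
L[18]='1': occ=3, LF[18]=C('1')+3=6+3=9
L[19]='b': occ=5, LF[19]=C('b')+5=16+5=21
L[20]='a': occ=4, LF[20]=C('a')+4=11+4=15
L[21]='d': occ=0, LF[21]=C('d')+0=22+0=22
L[22]='1': occ=4, LF[22]=C('1')+4=6+4=10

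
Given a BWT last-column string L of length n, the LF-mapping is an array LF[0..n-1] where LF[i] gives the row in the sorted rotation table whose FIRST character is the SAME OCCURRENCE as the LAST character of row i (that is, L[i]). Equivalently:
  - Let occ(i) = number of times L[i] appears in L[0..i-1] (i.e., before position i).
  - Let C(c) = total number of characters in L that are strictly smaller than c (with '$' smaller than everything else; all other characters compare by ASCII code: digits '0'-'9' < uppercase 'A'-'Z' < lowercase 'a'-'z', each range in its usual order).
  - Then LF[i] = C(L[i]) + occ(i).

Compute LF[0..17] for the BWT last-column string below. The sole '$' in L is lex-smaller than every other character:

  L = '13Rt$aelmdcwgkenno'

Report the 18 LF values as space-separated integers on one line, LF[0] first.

Char counts: '$':1, '1':1, '3':1, 'R':1, 'a':1, 'c':1, 'd':1, 'e':2, 'g':1, 'k':1, 'l':1, 'm':1, 'n':2, 'o':1, 't':1, 'w':1
C (first-col start): C('$')=0, C('1')=1, C('3')=2, C('R')=3, C('a')=4, C('c')=5, C('d')=6, C('e')=7, C('g')=9, C('k')=10, C('l')=11, C('m')=12, C('n')=13, C('o')=15, C('t')=16, C('w')=17
L[0]='1': occ=0, LF[0]=C('1')+0=1+0=1
L[1]='3': occ=0, LF[1]=C('3')+0=2+0=2
L[2]='R': occ=0, LF[2]=C('R')+0=3+0=3
L[3]='t': occ=0, LF[3]=C('t')+0=16+0=16
L[4]='$': occ=0, LF[4]=C('$')+0=0+0=0
L[5]='a': occ=0, LF[5]=C('a')+0=4+0=4
L[6]='e': occ=0, LF[6]=C('e')+0=7+0=7
L[7]='l': occ=0, LF[7]=C('l')+0=11+0=11
L[8]='m': occ=0, LF[8]=C('m')+0=12+0=12
L[9]='d': occ=0, LF[9]=C('d')+0=6+0=6
L[10]='c': occ=0, LF[10]=C('c')+0=5+0=5
L[11]='w': occ=0, LF[11]=C('w')+0=17+0=17
L[12]='g': occ=0, LF[12]=C('g')+0=9+0=9
L[13]='k': occ=0, LF[13]=C('k')+0=10+0=10
L[14]='e': occ=1, LF[14]=C('e')+1=7+1=8
L[15]='n': occ=0, LF[15]=C('n')+0=13+0=13
L[16]='n': occ=1, LF[16]=C('n')+1=13+1=14
L[17]='o': occ=0, LF[17]=C('o')+0=15+0=15

Answer: 1 2 3 16 0 4 7 11 12 6 5 17 9 10 8 13 14 15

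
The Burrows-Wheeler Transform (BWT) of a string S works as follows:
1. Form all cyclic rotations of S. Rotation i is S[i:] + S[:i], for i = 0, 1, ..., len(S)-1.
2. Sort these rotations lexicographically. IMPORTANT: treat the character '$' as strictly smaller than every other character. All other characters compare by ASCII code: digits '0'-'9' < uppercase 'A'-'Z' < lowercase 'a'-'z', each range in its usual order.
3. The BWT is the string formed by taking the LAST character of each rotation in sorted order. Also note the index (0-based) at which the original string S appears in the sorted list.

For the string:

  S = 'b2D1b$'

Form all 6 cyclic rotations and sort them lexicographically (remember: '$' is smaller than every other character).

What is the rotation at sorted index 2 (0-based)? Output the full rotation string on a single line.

Answer: 2D1b$b

Derivation:
All 6 rotations (rotation i = S[i:]+S[:i]):
  rot[0] = b2D1b$
  rot[1] = 2D1b$b
  rot[2] = D1b$b2
  rot[3] = 1b$b2D
  rot[4] = b$b2D1
  rot[5] = $b2D1b
Sorted (with $ < everything):
  sorted[0] = $b2D1b
  sorted[1] = 1b$b2D
  sorted[2] = 2D1b$b
  sorted[3] = D1b$b2
  sorted[4] = b$b2D1
  sorted[5] = b2D1b$
sorted[2] = 2D1b$b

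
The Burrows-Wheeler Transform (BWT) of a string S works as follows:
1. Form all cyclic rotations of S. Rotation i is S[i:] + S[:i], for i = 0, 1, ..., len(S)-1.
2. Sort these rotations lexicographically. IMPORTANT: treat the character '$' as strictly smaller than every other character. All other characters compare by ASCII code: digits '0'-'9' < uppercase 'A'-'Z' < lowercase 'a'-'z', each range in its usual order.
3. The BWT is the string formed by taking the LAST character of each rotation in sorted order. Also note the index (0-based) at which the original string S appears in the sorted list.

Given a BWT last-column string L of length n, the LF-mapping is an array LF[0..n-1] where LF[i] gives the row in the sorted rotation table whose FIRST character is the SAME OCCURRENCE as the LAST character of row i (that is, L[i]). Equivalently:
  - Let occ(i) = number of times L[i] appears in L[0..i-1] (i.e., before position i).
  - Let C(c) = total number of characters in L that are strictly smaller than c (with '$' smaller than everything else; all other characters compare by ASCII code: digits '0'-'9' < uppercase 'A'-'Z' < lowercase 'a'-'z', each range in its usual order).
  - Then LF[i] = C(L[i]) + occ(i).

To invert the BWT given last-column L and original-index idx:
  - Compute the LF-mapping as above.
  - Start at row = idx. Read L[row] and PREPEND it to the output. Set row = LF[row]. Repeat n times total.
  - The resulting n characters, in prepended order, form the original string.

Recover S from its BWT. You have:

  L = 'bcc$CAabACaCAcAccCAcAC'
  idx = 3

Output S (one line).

LF mapping: 14 16 17 0 7 1 12 15 2 8 13 9 3 18 4 19 20 10 5 21 6 11
Walk LF starting at row 3, prepending L[row]:
  step 1: row=3, L[3]='$', prepend. Next row=LF[3]=0
  step 2: row=0, L[0]='b', prepend. Next row=LF[0]=14
  step 3: row=14, L[14]='A', prepend. Next row=LF[14]=4
  step 4: row=4, L[4]='C', prepend. Next row=LF[4]=7
  step 5: row=7, L[7]='b', prepend. Next row=LF[7]=15
  step 6: row=15, L[15]='c', prepend. Next row=LF[15]=19
  step 7: row=19, L[19]='c', prepend. Next row=LF[19]=21
  step 8: row=21, L[21]='C', prepend. Next row=LF[21]=11
  step 9: row=11, L[11]='C', prepend. Next row=LF[11]=9
  step 10: row=9, L[9]='C', prepend. Next row=LF[9]=8
  step 11: row=8, L[8]='A', prepend. Next row=LF[8]=2
  step 12: row=2, L[2]='c', prepend. Next row=LF[2]=17
  step 13: row=17, L[17]='C', prepend. Next row=LF[17]=10
  step 14: row=10, L[10]='a', prepend. Next row=LF[10]=13
  step 15: row=13, L[13]='c', prepend. Next row=LF[13]=18
  step 16: row=18, L[18]='A', prepend. Next row=LF[18]=5
  step 17: row=5, L[5]='A', prepend. Next row=LF[5]=1
  step 18: row=1, L[1]='c', prepend. Next row=LF[1]=16
  step 19: row=16, L[16]='c', prepend. Next row=LF[16]=20
  step 20: row=20, L[20]='A', prepend. Next row=LF[20]=6
  step 21: row=6, L[6]='a', prepend. Next row=LF[6]=12
  step 22: row=12, L[12]='A', prepend. Next row=LF[12]=3
Reversed output: AaAccAAcaCcACCCccbCAb$

Answer: AaAccAAcaCcACCCccbCAb$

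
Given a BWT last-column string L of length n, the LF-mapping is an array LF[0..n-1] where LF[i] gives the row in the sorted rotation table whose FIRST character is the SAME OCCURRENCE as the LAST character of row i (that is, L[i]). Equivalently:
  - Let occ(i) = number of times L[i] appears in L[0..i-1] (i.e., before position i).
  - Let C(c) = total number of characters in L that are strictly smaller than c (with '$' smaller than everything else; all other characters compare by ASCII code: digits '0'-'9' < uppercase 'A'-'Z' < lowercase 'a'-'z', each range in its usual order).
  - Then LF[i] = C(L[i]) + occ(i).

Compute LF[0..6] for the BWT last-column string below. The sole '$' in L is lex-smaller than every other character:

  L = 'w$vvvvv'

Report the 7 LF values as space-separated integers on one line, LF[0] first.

Answer: 6 0 1 2 3 4 5

Derivation:
Char counts: '$':1, 'v':5, 'w':1
C (first-col start): C('$')=0, C('v')=1, C('w')=6
L[0]='w': occ=0, LF[0]=C('w')+0=6+0=6
L[1]='$': occ=0, LF[1]=C('$')+0=0+0=0
L[2]='v': occ=0, LF[2]=C('v')+0=1+0=1
L[3]='v': occ=1, LF[3]=C('v')+1=1+1=2
L[4]='v': occ=2, LF[4]=C('v')+2=1+2=3
L[5]='v': occ=3, LF[5]=C('v')+3=1+3=4
L[6]='v': occ=4, LF[6]=C('v')+4=1+4=5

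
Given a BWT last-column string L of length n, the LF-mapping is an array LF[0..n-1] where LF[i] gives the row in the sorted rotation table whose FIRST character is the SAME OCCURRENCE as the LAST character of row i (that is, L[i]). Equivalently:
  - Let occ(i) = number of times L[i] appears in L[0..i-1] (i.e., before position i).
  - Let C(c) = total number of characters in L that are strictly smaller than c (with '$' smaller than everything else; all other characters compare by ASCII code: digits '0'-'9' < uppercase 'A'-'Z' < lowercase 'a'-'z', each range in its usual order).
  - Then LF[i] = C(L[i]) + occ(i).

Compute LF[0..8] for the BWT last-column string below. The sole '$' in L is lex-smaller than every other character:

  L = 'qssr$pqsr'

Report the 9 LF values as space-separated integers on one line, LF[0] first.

Answer: 2 6 7 4 0 1 3 8 5

Derivation:
Char counts: '$':1, 'p':1, 'q':2, 'r':2, 's':3
C (first-col start): C('$')=0, C('p')=1, C('q')=2, C('r')=4, C('s')=6
L[0]='q': occ=0, LF[0]=C('q')+0=2+0=2
L[1]='s': occ=0, LF[1]=C('s')+0=6+0=6
L[2]='s': occ=1, LF[2]=C('s')+1=6+1=7
L[3]='r': occ=0, LF[3]=C('r')+0=4+0=4
L[4]='$': occ=0, LF[4]=C('$')+0=0+0=0
L[5]='p': occ=0, LF[5]=C('p')+0=1+0=1
L[6]='q': occ=1, LF[6]=C('q')+1=2+1=3
L[7]='s': occ=2, LF[7]=C('s')+2=6+2=8
L[8]='r': occ=1, LF[8]=C('r')+1=4+1=5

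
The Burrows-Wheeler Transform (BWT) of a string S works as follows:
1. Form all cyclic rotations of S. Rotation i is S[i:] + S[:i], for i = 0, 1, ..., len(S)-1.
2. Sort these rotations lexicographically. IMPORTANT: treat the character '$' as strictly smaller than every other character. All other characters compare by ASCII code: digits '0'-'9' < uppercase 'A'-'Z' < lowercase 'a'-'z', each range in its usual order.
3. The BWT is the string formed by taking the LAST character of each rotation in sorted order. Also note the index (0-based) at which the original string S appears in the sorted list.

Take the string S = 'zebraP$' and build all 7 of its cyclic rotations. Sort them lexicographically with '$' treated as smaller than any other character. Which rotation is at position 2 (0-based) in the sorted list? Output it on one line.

Answer: aP$zebr

Derivation:
All 7 rotations (rotation i = S[i:]+S[:i]):
  rot[0] = zebraP$
  rot[1] = ebraP$z
  rot[2] = braP$ze
  rot[3] = raP$zeb
  rot[4] = aP$zebr
  rot[5] = P$zebra
  rot[6] = $zebraP
Sorted (with $ < everything):
  sorted[0] = $zebraP
  sorted[1] = P$zebra
  sorted[2] = aP$zebr
  sorted[3] = braP$ze
  sorted[4] = ebraP$z
  sorted[5] = raP$zeb
  sorted[6] = zebraP$
sorted[2] = aP$zebr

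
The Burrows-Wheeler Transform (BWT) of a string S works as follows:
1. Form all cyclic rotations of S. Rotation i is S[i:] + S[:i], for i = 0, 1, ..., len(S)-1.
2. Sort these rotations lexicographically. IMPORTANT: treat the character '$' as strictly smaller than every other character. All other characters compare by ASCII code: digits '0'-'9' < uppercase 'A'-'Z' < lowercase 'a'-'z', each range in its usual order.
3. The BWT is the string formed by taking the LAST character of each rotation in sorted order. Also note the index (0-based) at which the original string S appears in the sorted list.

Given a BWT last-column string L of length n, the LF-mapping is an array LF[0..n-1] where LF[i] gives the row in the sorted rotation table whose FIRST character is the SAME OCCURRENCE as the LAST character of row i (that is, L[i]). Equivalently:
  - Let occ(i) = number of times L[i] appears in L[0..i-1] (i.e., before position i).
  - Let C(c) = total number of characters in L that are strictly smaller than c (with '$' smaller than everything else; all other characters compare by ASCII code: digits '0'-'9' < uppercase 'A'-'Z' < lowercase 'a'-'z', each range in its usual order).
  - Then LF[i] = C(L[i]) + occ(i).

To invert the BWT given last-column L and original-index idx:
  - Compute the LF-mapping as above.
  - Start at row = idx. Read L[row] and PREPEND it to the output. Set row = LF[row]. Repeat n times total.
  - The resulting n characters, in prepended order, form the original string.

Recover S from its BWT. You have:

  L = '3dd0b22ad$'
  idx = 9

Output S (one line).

Answer: dd2ad02b3$

Derivation:
LF mapping: 4 7 8 1 6 2 3 5 9 0
Walk LF starting at row 9, prepending L[row]:
  step 1: row=9, L[9]='$', prepend. Next row=LF[9]=0
  step 2: row=0, L[0]='3', prepend. Next row=LF[0]=4
  step 3: row=4, L[4]='b', prepend. Next row=LF[4]=6
  step 4: row=6, L[6]='2', prepend. Next row=LF[6]=3
  step 5: row=3, L[3]='0', prepend. Next row=LF[3]=1
  step 6: row=1, L[1]='d', prepend. Next row=LF[1]=7
  step 7: row=7, L[7]='a', prepend. Next row=LF[7]=5
  step 8: row=5, L[5]='2', prepend. Next row=LF[5]=2
  step 9: row=2, L[2]='d', prepend. Next row=LF[2]=8
  step 10: row=8, L[8]='d', prepend. Next row=LF[8]=9
Reversed output: dd2ad02b3$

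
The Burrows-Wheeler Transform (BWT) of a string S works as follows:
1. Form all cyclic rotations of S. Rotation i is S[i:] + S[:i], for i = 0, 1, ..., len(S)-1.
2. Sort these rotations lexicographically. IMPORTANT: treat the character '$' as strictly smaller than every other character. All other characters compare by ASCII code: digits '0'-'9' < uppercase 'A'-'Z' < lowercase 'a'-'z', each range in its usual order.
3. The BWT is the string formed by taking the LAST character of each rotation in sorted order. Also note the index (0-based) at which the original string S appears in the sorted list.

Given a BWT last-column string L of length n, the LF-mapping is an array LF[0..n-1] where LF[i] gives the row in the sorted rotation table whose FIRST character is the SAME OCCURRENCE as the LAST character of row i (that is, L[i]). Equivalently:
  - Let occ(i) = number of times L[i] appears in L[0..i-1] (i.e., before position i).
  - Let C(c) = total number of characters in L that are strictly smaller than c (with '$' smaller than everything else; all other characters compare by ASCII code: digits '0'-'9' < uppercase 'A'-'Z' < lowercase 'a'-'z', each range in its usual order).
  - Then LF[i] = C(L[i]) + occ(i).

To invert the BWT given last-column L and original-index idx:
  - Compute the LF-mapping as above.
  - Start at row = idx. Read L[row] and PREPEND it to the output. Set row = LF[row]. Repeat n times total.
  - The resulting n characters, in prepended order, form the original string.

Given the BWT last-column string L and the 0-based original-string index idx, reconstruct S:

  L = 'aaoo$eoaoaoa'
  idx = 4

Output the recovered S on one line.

Answer: aoeaoooaoaa$

Derivation:
LF mapping: 1 2 7 8 0 6 9 3 10 4 11 5
Walk LF starting at row 4, prepending L[row]:
  step 1: row=4, L[4]='$', prepend. Next row=LF[4]=0
  step 2: row=0, L[0]='a', prepend. Next row=LF[0]=1
  step 3: row=1, L[1]='a', prepend. Next row=LF[1]=2
  step 4: row=2, L[2]='o', prepend. Next row=LF[2]=7
  step 5: row=7, L[7]='a', prepend. Next row=LF[7]=3
  step 6: row=3, L[3]='o', prepend. Next row=LF[3]=8
  step 7: row=8, L[8]='o', prepend. Next row=LF[8]=10
  step 8: row=10, L[10]='o', prepend. Next row=LF[10]=11
  step 9: row=11, L[11]='a', prepend. Next row=LF[11]=5
  step 10: row=5, L[5]='e', prepend. Next row=LF[5]=6
  step 11: row=6, L[6]='o', prepend. Next row=LF[6]=9
  step 12: row=9, L[9]='a', prepend. Next row=LF[9]=4
Reversed output: aoeaoooaoaa$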